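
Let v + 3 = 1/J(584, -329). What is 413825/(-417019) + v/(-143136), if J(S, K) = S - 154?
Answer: -25469762198509/25666885581120 ≈ -0.99232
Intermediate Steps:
J(S, K) = -154 + S
v = -1289/430 (v = -3 + 1/(-154 + 584) = -3 + 1/430 = -1289/430 ≈ -2.9977)
413825/(-417019) + v/(-143136) = 413825/(-417019) - 1289/430/(-143136) = 413825*(-1/417019) - 1289/430*(-1/143136) = -413825/417019 + 1289/61548480 = -25469762198509/25666885581120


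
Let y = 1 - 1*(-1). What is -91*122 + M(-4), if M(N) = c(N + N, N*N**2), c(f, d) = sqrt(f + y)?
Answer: -11102 + I*sqrt(6) ≈ -11102.0 + 2.4495*I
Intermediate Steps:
y = 2 (y = 1 + 1 = 2)
c(f, d) = sqrt(2 + f) (c(f, d) = sqrt(f + 2) = sqrt(2 + f))
M(N) = sqrt(2 + 2*N) (M(N) = sqrt(2 + (N + N)) = sqrt(2 + 2*N))
-91*122 + M(-4) = -91*122 + sqrt(2 + 2*(-4)) = -11102 + sqrt(2 - 8) = -11102 + sqrt(-6) = -11102 + I*sqrt(6)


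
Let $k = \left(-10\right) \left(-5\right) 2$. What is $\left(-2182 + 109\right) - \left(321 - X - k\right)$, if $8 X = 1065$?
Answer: $- \frac{17287}{8} \approx -2160.9$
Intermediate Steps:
$X = \frac{1065}{8}$ ($X = \frac{1}{8} \cdot 1065 = \frac{1065}{8} \approx 133.13$)
$k = 100$ ($k = 50 \cdot 2 = 100$)
$\left(-2182 + 109\right) - \left(321 - X - k\right) = \left(-2182 + 109\right) + \left(\left(\frac{1065}{8} + 100\right) - 321\right) = -2073 + \left(\frac{1865}{8} - 321\right) = -2073 - \frac{703}{8} = - \frac{17287}{8}$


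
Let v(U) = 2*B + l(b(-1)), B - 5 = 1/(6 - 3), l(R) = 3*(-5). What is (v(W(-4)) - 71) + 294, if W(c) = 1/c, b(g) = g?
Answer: 656/3 ≈ 218.67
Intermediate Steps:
l(R) = -15
B = 16/3 (B = 5 + 1/(6 - 3) = 5 + 1/3 = 5 + ⅓ = 16/3 ≈ 5.3333)
v(U) = -13/3 (v(U) = 2*(16/3) - 15 = 32/3 - 15 = -13/3)
(v(W(-4)) - 71) + 294 = (-13/3 - 71) + 294 = -226/3 + 294 = 656/3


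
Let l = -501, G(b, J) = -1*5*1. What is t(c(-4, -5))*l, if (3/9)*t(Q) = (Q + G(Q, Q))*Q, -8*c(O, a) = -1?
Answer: 58617/64 ≈ 915.89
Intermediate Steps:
c(O, a) = ⅛ (c(O, a) = -⅛*(-1) = ⅛)
G(b, J) = -5 (G(b, J) = -5*1 = -5)
t(Q) = 3*Q*(-5 + Q) (t(Q) = 3*((Q - 5)*Q) = 3*((-5 + Q)*Q) = 3*(Q*(-5 + Q)) = 3*Q*(-5 + Q))
t(c(-4, -5))*l = (3*(⅛)*(-5 + ⅛))*(-501) = (3*(⅛)*(-39/8))*(-501) = -117/64*(-501) = 58617/64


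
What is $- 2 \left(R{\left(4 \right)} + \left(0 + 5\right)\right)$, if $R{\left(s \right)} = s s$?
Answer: $-42$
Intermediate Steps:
$R{\left(s \right)} = s^{2}$
$- 2 \left(R{\left(4 \right)} + \left(0 + 5\right)\right) = - 2 \left(4^{2} + \left(0 + 5\right)\right) = - 2 \left(16 + 5\right) = \left(-2\right) 21 = -42$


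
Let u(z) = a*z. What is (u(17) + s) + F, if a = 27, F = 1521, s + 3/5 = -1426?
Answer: 2767/5 ≈ 553.40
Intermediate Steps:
s = -7133/5 (s = -3/5 - 1426 = -7133/5 ≈ -1426.6)
u(z) = 27*z
(u(17) + s) + F = (27*17 - 7133/5) + 1521 = (459 - 7133/5) + 1521 = -4838/5 + 1521 = 2767/5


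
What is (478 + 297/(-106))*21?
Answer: 1057791/106 ≈ 9979.2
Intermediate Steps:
(478 + 297/(-106))*21 = (478 + 297*(-1/106))*21 = (478 - 297/106)*21 = (50371/106)*21 = 1057791/106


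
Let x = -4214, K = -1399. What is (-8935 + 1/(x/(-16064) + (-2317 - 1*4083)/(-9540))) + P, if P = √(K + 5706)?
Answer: -31941286601/3575279 + √4307 ≈ -8868.3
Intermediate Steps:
P = √4307 (P = √(-1399 + 5706) = √4307 ≈ 65.628)
(-8935 + 1/(x/(-16064) + (-2317 - 1*4083)/(-9540))) + P = (-8935 + 1/(-4214/(-16064) + (-2317 - 1*4083)/(-9540))) + √4307 = (-8935 + 1/(-4214*(-1/16064) + (-2317 - 4083)*(-1/9540))) + √4307 = (-8935 + 1/(2107/8032 - 6400*(-1/9540))) + √4307 = (-8935 + 1/(2107/8032 + 320/477)) + √4307 = (-8935 + 1/(3575279/3831264)) + √4307 = (-8935 + 3831264/3575279) + √4307 = -31941286601/3575279 + √4307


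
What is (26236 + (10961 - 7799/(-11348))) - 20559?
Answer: 188815823/11348 ≈ 16639.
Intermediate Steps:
(26236 + (10961 - 7799/(-11348))) - 20559 = (26236 + (10961 - 7799*(-1/11348))) - 20559 = (26236 + (10961 + 7799/11348)) - 20559 = (26236 + 124393227/11348) - 20559 = 422119355/11348 - 20559 = 188815823/11348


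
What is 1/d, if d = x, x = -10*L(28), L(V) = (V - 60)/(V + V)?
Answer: 7/40 ≈ 0.17500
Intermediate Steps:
L(V) = (-60 + V)/(2*V) (L(V) = (-60 + V)/((2*V)) = (-60 + V)*(1/(2*V)) = (-60 + V)/(2*V))
x = 40/7 (x = -5*(-60 + 28)/28 = -5*(-32)/28 = -10*(-4/7) = 40/7 ≈ 5.7143)
d = 40/7 ≈ 5.7143
1/d = 1/(40/7) = 7/40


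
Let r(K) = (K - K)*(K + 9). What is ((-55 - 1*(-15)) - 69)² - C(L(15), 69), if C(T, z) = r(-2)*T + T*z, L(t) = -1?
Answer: 11950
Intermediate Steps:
r(K) = 0 (r(K) = 0*(9 + K) = 0)
C(T, z) = T*z (C(T, z) = 0*T + T*z = 0 + T*z = T*z)
((-55 - 1*(-15)) - 69)² - C(L(15), 69) = ((-55 - 1*(-15)) - 69)² - (-1)*69 = ((-55 + 15) - 69)² - 1*(-69) = (-40 - 69)² + 69 = (-109)² + 69 = 11881 + 69 = 11950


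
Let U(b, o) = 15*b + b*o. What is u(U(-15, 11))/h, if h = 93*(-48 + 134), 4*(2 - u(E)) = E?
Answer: 199/15996 ≈ 0.012441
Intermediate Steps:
u(E) = 2 - E/4
h = 7998 (h = 93*86 = 7998)
u(U(-15, 11))/h = (2 - (-15)*(15 + 11)/4)/7998 = (2 - (-15)*26/4)*(1/7998) = (2 - ¼*(-390))*(1/7998) = (2 + 195/2)*(1/7998) = (199/2)*(1/7998) = 199/15996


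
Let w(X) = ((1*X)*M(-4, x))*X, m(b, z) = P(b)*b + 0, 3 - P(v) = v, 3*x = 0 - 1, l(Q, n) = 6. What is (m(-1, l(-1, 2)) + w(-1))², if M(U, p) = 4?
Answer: 0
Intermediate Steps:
x = -⅓ (x = (0 - 1)/3 = (⅓)*(-1) = -⅓ ≈ -0.33333)
P(v) = 3 - v
m(b, z) = b*(3 - b) (m(b, z) = (3 - b)*b + 0 = b*(3 - b) + 0 = b*(3 - b))
w(X) = 4*X² (w(X) = ((1*X)*4)*X = (X*4)*X = (4*X)*X = 4*X²)
(m(-1, l(-1, 2)) + w(-1))² = (-(3 - 1*(-1)) + 4*(-1)²)² = (-(3 + 1) + 4*1)² = (-1*4 + 4)² = (-4 + 4)² = 0² = 0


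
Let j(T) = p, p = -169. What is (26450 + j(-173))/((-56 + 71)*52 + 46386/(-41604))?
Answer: 182232454/5400789 ≈ 33.742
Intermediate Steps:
j(T) = -169
(26450 + j(-173))/((-56 + 71)*52 + 46386/(-41604)) = (26450 - 169)/((-56 + 71)*52 + 46386/(-41604)) = 26281/(15*52 + 46386*(-1/41604)) = 26281/(780 - 7731/6934) = 26281/(5400789/6934) = 26281*(6934/5400789) = 182232454/5400789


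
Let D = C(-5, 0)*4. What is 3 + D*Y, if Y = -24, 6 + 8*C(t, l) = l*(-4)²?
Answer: 75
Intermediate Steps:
C(t, l) = -¾ + 2*l (C(t, l) = -¾ + (l*(-4)²)/8 = -¾ + (l*16)/8 = -¾ + (16*l)/8 = -¾ + 2*l)
D = -3 (D = (-¾ + 2*0)*4 = (-¾ + 0)*4 = -¾*4 = -3)
3 + D*Y = 3 - 3*(-24) = 3 + 72 = 75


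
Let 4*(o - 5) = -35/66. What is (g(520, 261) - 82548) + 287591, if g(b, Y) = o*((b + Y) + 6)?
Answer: 55142647/264 ≈ 2.0887e+5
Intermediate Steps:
o = 1285/264 (o = 5 + (-35/66)/4 = 5 + (-35*1/66)/4 = 5 + (¼)*(-35/66) = 5 - 35/264 = 1285/264 ≈ 4.8674)
g(b, Y) = 1285/44 + 1285*Y/264 + 1285*b/264 (g(b, Y) = 1285*((b + Y) + 6)/264 = 1285*((Y + b) + 6)/264 = 1285*(6 + Y + b)/264 = 1285/44 + 1285*Y/264 + 1285*b/264)
(g(520, 261) - 82548) + 287591 = ((1285/44 + (1285/264)*261 + (1285/264)*520) - 82548) + 287591 = ((1285/44 + 111795/88 + 83525/33) - 82548) + 287591 = (1011295/264 - 82548) + 287591 = -20781377/264 + 287591 = 55142647/264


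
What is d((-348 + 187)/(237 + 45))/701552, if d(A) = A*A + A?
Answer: -19481/55790221248 ≈ -3.4918e-7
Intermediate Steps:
d(A) = A + A**2 (d(A) = A**2 + A = A + A**2)
d((-348 + 187)/(237 + 45))/701552 = (((-348 + 187)/(237 + 45))*(1 + (-348 + 187)/(237 + 45)))/701552 = ((-161/282)*(1 - 161/282))*(1/701552) = ((-161*1/282)*(1 - 161*1/282))*(1/701552) = -161*(1 - 161/282)/282*(1/701552) = -161/282*121/282*(1/701552) = -19481/79524*1/701552 = -19481/55790221248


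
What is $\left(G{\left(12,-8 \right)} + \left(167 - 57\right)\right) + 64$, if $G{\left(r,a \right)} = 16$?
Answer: $190$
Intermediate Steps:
$\left(G{\left(12,-8 \right)} + \left(167 - 57\right)\right) + 64 = \left(16 + \left(167 - 57\right)\right) + 64 = \left(16 + 110\right) + 64 = 126 + 64 = 190$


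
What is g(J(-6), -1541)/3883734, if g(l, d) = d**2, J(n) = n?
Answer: 103247/168858 ≈ 0.61144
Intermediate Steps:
g(J(-6), -1541)/3883734 = (-1541)**2/3883734 = 2374681*(1/3883734) = 103247/168858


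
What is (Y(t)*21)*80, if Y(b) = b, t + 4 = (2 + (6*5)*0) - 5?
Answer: -11760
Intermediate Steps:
t = -7 (t = -4 + ((2 + (6*5)*0) - 5) = -4 + ((2 + 30*0) - 5) = -4 + ((2 + 0) - 5) = -4 + (2 - 5) = -4 - 3 = -7)
(Y(t)*21)*80 = -7*21*80 = -147*80 = -11760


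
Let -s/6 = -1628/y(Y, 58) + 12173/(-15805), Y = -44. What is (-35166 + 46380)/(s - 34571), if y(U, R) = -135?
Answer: -1595135430/4927186769 ≈ -0.32374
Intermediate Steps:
s = -9634874/142245 (s = -6*(-1628/(-135) + 12173/(-15805)) = -6*(-1628*(-1/135) + 12173*(-1/15805)) = -6*(1628/135 - 12173/15805) = -6*4817437/426735 = -9634874/142245 ≈ -67.734)
(-35166 + 46380)/(s - 34571) = (-35166 + 46380)/(-9634874/142245 - 34571) = 11214/(-4927186769/142245) = 11214*(-142245/4927186769) = -1595135430/4927186769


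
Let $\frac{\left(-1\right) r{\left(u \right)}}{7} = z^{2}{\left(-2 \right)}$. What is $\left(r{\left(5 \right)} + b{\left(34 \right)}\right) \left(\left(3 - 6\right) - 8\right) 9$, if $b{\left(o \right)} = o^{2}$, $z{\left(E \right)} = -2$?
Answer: $-111672$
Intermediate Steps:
$r{\left(u \right)} = -28$ ($r{\left(u \right)} = - 7 \left(-2\right)^{2} = \left(-7\right) 4 = -28$)
$\left(r{\left(5 \right)} + b{\left(34 \right)}\right) \left(\left(3 - 6\right) - 8\right) 9 = \left(-28 + 34^{2}\right) \left(\left(3 - 6\right) - 8\right) 9 = \left(-28 + 1156\right) \left(-3 - 8\right) 9 = 1128 \left(\left(-11\right) 9\right) = 1128 \left(-99\right) = -111672$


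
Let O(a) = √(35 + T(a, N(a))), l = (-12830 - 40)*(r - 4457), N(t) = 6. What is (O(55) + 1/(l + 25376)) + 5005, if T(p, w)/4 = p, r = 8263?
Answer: 245034009219/48957844 + √255 ≈ 5021.0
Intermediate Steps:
T(p, w) = 4*p
l = -48983220 (l = (-12830 - 40)*(8263 - 4457) = -12870*3806 = -48983220)
O(a) = √(35 + 4*a)
(O(55) + 1/(l + 25376)) + 5005 = (√(35 + 4*55) + 1/(-48983220 + 25376)) + 5005 = (√(35 + 220) + 1/(-48957844)) + 5005 = (√255 - 1/48957844) + 5005 = (-1/48957844 + √255) + 5005 = 245034009219/48957844 + √255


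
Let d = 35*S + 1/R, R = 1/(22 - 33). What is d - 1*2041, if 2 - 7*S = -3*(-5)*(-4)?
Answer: -1742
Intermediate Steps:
R = -1/11 (R = 1/(-11) = -1/11 ≈ -0.090909)
S = 62/7 (S = 2/7 - (-3*(-5))*(-4)/7 = 2/7 - 15*(-4)/7 = 2/7 - 1/7*(-60) = 2/7 + 60/7 = 62/7 ≈ 8.8571)
d = 299 (d = 35*(62/7) + 1/(-1/11) = 310 - 11 = 299)
d - 1*2041 = 299 - 1*2041 = 299 - 2041 = -1742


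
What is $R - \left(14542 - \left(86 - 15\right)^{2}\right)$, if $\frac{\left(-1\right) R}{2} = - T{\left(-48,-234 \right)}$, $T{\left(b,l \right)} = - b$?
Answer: $-9405$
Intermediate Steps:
$R = 96$ ($R = - 2 \left(- \left(-1\right) \left(-48\right)\right) = - 2 \left(\left(-1\right) 48\right) = \left(-2\right) \left(-48\right) = 96$)
$R - \left(14542 - \left(86 - 15\right)^{2}\right) = 96 - \left(14542 - \left(86 - 15\right)^{2}\right) = 96 - \left(14542 - 71^{2}\right) = 96 + \left(-14542 + 5041\right) = 96 - 9501 = -9405$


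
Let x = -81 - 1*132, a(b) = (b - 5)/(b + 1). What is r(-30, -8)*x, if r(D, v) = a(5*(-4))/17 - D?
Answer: -2069295/323 ≈ -6406.5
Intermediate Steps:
a(b) = (-5 + b)/(1 + b)
r(D, v) = 25/323 - D (r(D, v) = ((-5 + 5*(-4))/(1 + 5*(-4)))/17 - D = ((-5 - 20)/(1 - 20))*(1/17) - D = (-25/(-19))*(1/17) - D = -1/19*(-25)*(1/17) - D = (25/19)*(1/17) - D = 25/323 - D)
x = -213 (x = -81 - 132 = -213)
r(-30, -8)*x = (25/323 - 1*(-30))*(-213) = (25/323 + 30)*(-213) = (9715/323)*(-213) = -2069295/323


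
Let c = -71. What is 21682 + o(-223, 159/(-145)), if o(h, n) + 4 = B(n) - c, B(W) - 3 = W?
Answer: 3153881/145 ≈ 21751.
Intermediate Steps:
B(W) = 3 + W
o(h, n) = 70 + n (o(h, n) = -4 + ((3 + n) - 1*(-71)) = -4 + ((3 + n) + 71) = -4 + (74 + n) = 70 + n)
21682 + o(-223, 159/(-145)) = 21682 + (70 + 159/(-145)) = 21682 + (70 + 159*(-1/145)) = 21682 + (70 - 159/145) = 21682 + 9991/145 = 3153881/145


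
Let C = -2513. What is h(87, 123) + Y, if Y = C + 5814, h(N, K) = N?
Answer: 3388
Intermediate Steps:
Y = 3301 (Y = -2513 + 5814 = 3301)
h(87, 123) + Y = 87 + 3301 = 3388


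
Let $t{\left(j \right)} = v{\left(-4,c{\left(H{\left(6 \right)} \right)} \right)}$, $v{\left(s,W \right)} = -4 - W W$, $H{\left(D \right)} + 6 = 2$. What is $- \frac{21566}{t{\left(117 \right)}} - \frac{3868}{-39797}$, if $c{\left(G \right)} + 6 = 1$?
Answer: $\frac{858374274}{1154113} \approx 743.75$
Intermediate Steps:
$H{\left(D \right)} = -4$ ($H{\left(D \right)} = -6 + 2 = -4$)
$c{\left(G \right)} = -5$ ($c{\left(G \right)} = -6 + 1 = -5$)
$v{\left(s,W \right)} = -4 - W^{2}$
$t{\left(j \right)} = -29$ ($t{\left(j \right)} = -4 - \left(-5\right)^{2} = -4 - 25 = -29$)
$- \frac{21566}{t{\left(117 \right)}} - \frac{3868}{-39797} = - \frac{21566}{-29} - \frac{3868}{-39797} = \left(-21566\right) \left(- \frac{1}{29}\right) - - \frac{3868}{39797} = \frac{21566}{29} + \frac{3868}{39797} = \frac{858374274}{1154113}$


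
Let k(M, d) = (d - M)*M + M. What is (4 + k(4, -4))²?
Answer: 576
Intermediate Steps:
k(M, d) = M + M*(d - M) (k(M, d) = M*(d - M) + M = M + M*(d - M))
(4 + k(4, -4))² = (4 + 4*(1 - 4 - 1*4))² = (4 + 4*(1 - 4 - 4))² = (4 + 4*(-7))² = (4 - 28)² = (-24)² = 576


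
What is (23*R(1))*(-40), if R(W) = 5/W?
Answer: -4600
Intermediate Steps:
(23*R(1))*(-40) = (23*(5/1))*(-40) = (23*(5*1))*(-40) = (23*5)*(-40) = 115*(-40) = -4600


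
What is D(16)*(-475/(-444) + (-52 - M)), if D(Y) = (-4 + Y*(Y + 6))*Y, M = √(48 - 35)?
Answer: -10492432/37 - 5568*√13 ≈ -3.0366e+5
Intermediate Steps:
M = √13 ≈ 3.6056
D(Y) = Y*(-4 + Y*(6 + Y)) (D(Y) = (-4 + Y*(6 + Y))*Y = Y*(-4 + Y*(6 + Y)))
D(16)*(-475/(-444) + (-52 - M)) = (16*(-4 + 16² + 6*16))*(-475/(-444) + (-52 - √13)) = (16*(-4 + 256 + 96))*(-475*(-1/444) + (-52 - √13)) = (16*348)*(475/444 + (-52 - √13)) = 5568*(-22613/444 - √13) = -10492432/37 - 5568*√13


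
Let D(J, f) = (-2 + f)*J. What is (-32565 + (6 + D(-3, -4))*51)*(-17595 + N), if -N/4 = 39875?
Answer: 5550334395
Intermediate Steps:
N = -159500 (N = -4*39875 = -159500)
D(J, f) = J*(-2 + f)
(-32565 + (6 + D(-3, -4))*51)*(-17595 + N) = (-32565 + (6 - 3*(-2 - 4))*51)*(-17595 - 159500) = (-32565 + (6 - 3*(-6))*51)*(-177095) = (-32565 + (6 + 18)*51)*(-177095) = (-32565 + 24*51)*(-177095) = (-32565 + 1224)*(-177095) = -31341*(-177095) = 5550334395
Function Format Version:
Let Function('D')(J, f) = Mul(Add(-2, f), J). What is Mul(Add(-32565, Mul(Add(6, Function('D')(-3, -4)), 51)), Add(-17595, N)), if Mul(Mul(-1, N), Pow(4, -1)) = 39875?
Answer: 5550334395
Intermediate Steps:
N = -159500 (N = Mul(-4, 39875) = -159500)
Function('D')(J, f) = Mul(J, Add(-2, f))
Mul(Add(-32565, Mul(Add(6, Function('D')(-3, -4)), 51)), Add(-17595, N)) = Mul(Add(-32565, Mul(Add(6, Mul(-3, Add(-2, -4))), 51)), Add(-17595, -159500)) = Mul(Add(-32565, Mul(Add(6, Mul(-3, -6)), 51)), -177095) = Mul(Add(-32565, Mul(Add(6, 18), 51)), -177095) = Mul(Add(-32565, Mul(24, 51)), -177095) = Mul(Add(-32565, 1224), -177095) = Mul(-31341, -177095) = 5550334395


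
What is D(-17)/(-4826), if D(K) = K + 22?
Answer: -5/4826 ≈ -0.0010361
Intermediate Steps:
D(K) = 22 + K
D(-17)/(-4826) = (22 - 17)/(-4826) = 5*(-1/4826) = -5/4826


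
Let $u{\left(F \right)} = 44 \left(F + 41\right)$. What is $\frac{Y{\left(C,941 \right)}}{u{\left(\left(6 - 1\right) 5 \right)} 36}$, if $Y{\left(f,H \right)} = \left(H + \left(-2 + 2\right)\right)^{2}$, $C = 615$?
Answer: $\frac{885481}{104544} \approx 8.4699$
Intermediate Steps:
$u{\left(F \right)} = 1804 + 44 F$ ($u{\left(F \right)} = 44 \left(41 + F\right) = 1804 + 44 F$)
$Y{\left(f,H \right)} = H^{2}$ ($Y{\left(f,H \right)} = \left(H + 0\right)^{2} = H^{2}$)
$\frac{Y{\left(C,941 \right)}}{u{\left(\left(6 - 1\right) 5 \right)} 36} = \frac{941^{2}}{\left(1804 + 44 \left(6 - 1\right) 5\right) 36} = \frac{885481}{\left(1804 + 44 \cdot 5 \cdot 5\right) 36} = \frac{885481}{\left(1804 + 44 \cdot 25\right) 36} = \frac{885481}{\left(1804 + 1100\right) 36} = \frac{885481}{2904 \cdot 36} = \frac{885481}{104544}$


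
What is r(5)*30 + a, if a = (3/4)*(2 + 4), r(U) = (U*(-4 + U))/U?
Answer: 69/2 ≈ 34.500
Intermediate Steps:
r(U) = -4 + U
a = 9/2 (a = (3*(¼))*6 = (¾)*6 = 9/2 ≈ 4.5000)
r(5)*30 + a = (-4 + 5)*30 + 9/2 = 1*30 + 9/2 = 30 + 9/2 = 69/2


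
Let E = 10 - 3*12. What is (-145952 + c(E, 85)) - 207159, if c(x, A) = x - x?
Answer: -353111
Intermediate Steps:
E = -26 (E = 10 - 36 = -26)
c(x, A) = 0
(-145952 + c(E, 85)) - 207159 = (-145952 + 0) - 207159 = -145952 - 207159 = -353111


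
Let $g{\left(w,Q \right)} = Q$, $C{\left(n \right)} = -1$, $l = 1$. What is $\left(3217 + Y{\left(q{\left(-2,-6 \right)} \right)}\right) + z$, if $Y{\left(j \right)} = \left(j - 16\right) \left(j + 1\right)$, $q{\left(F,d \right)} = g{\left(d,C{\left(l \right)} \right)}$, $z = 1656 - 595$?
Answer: $4278$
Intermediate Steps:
$z = 1061$ ($z = 1656 - 595 = 1061$)
$q{\left(F,d \right)} = -1$
$Y{\left(j \right)} = \left(1 + j\right) \left(-16 + j\right)$ ($Y{\left(j \right)} = \left(-16 + j\right) \left(1 + j\right) = \left(1 + j\right) \left(-16 + j\right)$)
$\left(3217 + Y{\left(q{\left(-2,-6 \right)} \right)}\right) + z = \left(3217 - \left(1 - 1\right)\right) + 1061 = \left(3217 + \left(-16 + 1 + 15\right)\right) + 1061 = \left(3217 + 0\right) + 1061 = 3217 + 1061 = 4278$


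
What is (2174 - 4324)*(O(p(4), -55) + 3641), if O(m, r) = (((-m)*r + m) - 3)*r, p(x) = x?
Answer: 18305100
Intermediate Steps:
O(m, r) = r*(-3 + m - m*r) (O(m, r) = ((-m*r + m) - 3)*r = ((m - m*r) - 3)*r = (-3 + m - m*r)*r = r*(-3 + m - m*r))
(2174 - 4324)*(O(p(4), -55) + 3641) = (2174 - 4324)*(-55*(-3 + 4 - 1*4*(-55)) + 3641) = -2150*(-55*(-3 + 4 + 220) + 3641) = -2150*(-55*221 + 3641) = -2150*(-12155 + 3641) = -2150*(-8514) = 18305100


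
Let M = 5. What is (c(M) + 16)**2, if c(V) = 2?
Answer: 324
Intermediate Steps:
(c(M) + 16)**2 = (2 + 16)**2 = 18**2 = 324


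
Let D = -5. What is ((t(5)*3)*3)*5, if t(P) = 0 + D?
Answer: -225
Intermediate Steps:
t(P) = -5 (t(P) = 0 - 5 = -5)
((t(5)*3)*3)*5 = (-5*3*3)*5 = -15*3*5 = -45*5 = -225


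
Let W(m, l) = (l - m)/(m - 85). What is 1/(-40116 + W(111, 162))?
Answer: -26/1042965 ≈ -2.4929e-5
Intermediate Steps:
W(m, l) = (l - m)/(-85 + m)
1/(-40116 + W(111, 162)) = 1/(-40116 + (162 - 1*111)/(-85 + 111)) = 1/(-40116 + (162 - 111)/26) = 1/(-40116 + (1/26)*51) = 1/(-40116 + 51/26) = 1/(-1042965/26) = -26/1042965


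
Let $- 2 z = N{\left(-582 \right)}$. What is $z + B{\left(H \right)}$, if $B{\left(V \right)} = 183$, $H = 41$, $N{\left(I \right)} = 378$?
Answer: $-6$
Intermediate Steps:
$z = -189$ ($z = \left(- \frac{1}{2}\right) 378 = -189$)
$z + B{\left(H \right)} = -189 + 183 = -6$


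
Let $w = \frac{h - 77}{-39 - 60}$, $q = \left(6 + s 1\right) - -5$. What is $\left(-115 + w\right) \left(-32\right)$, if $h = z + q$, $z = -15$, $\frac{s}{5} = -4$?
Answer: $\frac{361088}{99} \approx 3647.4$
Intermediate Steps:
$s = -20$ ($s = 5 \left(-4\right) = -20$)
$q = -9$ ($q = \left(6 - 20\right) - -5 = \left(6 - 20\right) + 5 = -14 + 5 = -9$)
$h = -24$ ($h = -15 - 9 = -24$)
$w = \frac{101}{99}$ ($w = \frac{-24 - 77}{-39 - 60} = - \frac{101}{-99} = \left(-101\right) \left(- \frac{1}{99}\right) = \frac{101}{99} \approx 1.0202$)
$\left(-115 + w\right) \left(-32\right) = \left(-115 + \frac{101}{99}\right) \left(-32\right) = \left(- \frac{11284}{99}\right) \left(-32\right) = \frac{361088}{99}$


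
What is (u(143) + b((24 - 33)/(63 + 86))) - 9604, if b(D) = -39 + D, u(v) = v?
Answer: -1415509/149 ≈ -9500.1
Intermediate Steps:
(u(143) + b((24 - 33)/(63 + 86))) - 9604 = (143 + (-39 + (24 - 33)/(63 + 86))) - 9604 = (143 + (-39 - 9/149)) - 9604 = (143 - 5820/149) - 9604 = 15487/149 - 9604 = -1415509/149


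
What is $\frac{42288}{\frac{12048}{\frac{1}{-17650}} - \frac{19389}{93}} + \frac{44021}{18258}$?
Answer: $\frac{290165563711499}{120358007907054} \approx 2.4109$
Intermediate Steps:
$\frac{42288}{\frac{12048}{\frac{1}{-17650}} - \frac{19389}{93}} + \frac{44021}{18258} = \frac{42288}{\frac{12048}{- \frac{1}{17650}} - \frac{6463}{31}} + 44021 \cdot \frac{1}{18258} = \frac{42288}{12048 \left(-17650\right) - \frac{6463}{31}} + \frac{44021}{18258} = \frac{42288}{-212647200 - \frac{6463}{31}} + \frac{44021}{18258} = \frac{42288}{- \frac{6592069663}{31}} + \frac{44021}{18258} = 42288 \left(- \frac{31}{6592069663}\right) + \frac{44021}{18258} = - \frac{1310928}{6592069663} + \frac{44021}{18258} = \frac{290165563711499}{120358007907054}$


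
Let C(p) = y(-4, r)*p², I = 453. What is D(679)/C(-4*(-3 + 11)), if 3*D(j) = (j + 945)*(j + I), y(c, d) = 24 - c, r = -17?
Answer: 8207/384 ≈ 21.372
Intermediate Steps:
D(j) = (453 + j)*(945 + j)/3 (D(j) = ((j + 945)*(j + 453))/3 = ((945 + j)*(453 + j))/3 = ((453 + j)*(945 + j))/3 = (453 + j)*(945 + j)/3)
C(p) = 28*p² (C(p) = (24 - 1*(-4))*p² = (24 + 4)*p² = 28*p²)
D(679)/C(-4*(-3 + 11)) = (142695 + 466*679 + (⅓)*679²)/((28*(-4*(-3 + 11))²)) = (142695 + 316414 + (⅓)*461041)/((28*(-4*8)²)) = (142695 + 316414 + 461041/3)/((28*(-32)²)) = 1838368/(3*((28*1024))) = (1838368/3)/28672 = (1838368/3)*(1/28672) = 8207/384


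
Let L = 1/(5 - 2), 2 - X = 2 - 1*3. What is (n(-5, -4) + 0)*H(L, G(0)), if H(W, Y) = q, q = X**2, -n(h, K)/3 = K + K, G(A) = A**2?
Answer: 216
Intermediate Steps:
X = 3 (X = 2 - (2 - 1*3) = 2 - (2 - 3) = 2 - 1*(-1) = 2 + 1 = 3)
n(h, K) = -6*K (n(h, K) = -3*(K + K) = -6*K)
q = 9 (q = 3**2 = 9)
L = 1/3 ≈ 0.33333
H(W, Y) = 9
(n(-5, -4) + 0)*H(L, G(0)) = (-6*(-4) + 0)*9 = (24 + 0)*9 = 24*9 = 216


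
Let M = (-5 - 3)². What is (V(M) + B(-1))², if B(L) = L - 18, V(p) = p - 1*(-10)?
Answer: 3025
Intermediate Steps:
M = 64 (M = (-8)² = 64)
V(p) = 10 + p (V(p) = p + 10 = 10 + p)
B(L) = -18 + L
(V(M) + B(-1))² = ((10 + 64) + (-18 - 1))² = (74 - 19)² = 55² = 3025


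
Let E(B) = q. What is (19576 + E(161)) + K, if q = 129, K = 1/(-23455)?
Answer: 462180774/23455 ≈ 19705.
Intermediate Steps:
K = -1/23455 ≈ -4.2635e-5
E(B) = 129
(19576 + E(161)) + K = (19576 + 129) - 1/23455 = 19705 - 1/23455 = 462180774/23455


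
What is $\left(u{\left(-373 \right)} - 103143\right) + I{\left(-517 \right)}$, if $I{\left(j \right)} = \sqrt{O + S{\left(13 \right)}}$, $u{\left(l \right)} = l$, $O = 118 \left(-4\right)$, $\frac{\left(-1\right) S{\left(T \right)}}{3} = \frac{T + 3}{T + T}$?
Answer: $-103516 + \frac{4 i \sqrt{5005}}{13} \approx -1.0352 \cdot 10^{5} + 21.768 i$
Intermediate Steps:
$S{\left(T \right)} = - \frac{3 \left(3 + T\right)}{2 T}$ ($S{\left(T \right)} = - 3 \frac{T + 3}{T + T} = - 3 \frac{3 + T}{2 T} = - \frac{3 \left(3 + T\right)}{2 T}$)
$O = -472$
$I{\left(j \right)} = \frac{4 i \sqrt{5005}}{13}$ ($I{\left(j \right)} = \sqrt{-472 + \frac{3 \left(-3 - 13\right)}{2 \cdot 13}} = \sqrt{-472 + \frac{3}{2} \cdot \frac{1}{13} \left(-3 - 13\right)} = \sqrt{-472 + \frac{3}{2} \cdot \frac{1}{13} \left(-16\right)} = \sqrt{-472 - \frac{24}{13}} = \sqrt{- \frac{6160}{13}} = \frac{4 i \sqrt{5005}}{13}$)
$\left(u{\left(-373 \right)} - 103143\right) + I{\left(-517 \right)} = \left(-373 - 103143\right) + \frac{4 i \sqrt{5005}}{13} = -103516 + \frac{4 i \sqrt{5005}}{13}$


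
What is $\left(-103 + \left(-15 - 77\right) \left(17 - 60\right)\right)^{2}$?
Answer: $14845609$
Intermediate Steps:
$\left(-103 + \left(-15 - 77\right) \left(17 - 60\right)\right)^{2} = \left(-103 - -3956\right)^{2} = \left(-103 + 3956\right)^{2} = 3853^{2} = 14845609$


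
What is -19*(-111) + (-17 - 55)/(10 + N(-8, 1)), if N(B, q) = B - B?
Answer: 10509/5 ≈ 2101.8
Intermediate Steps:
N(B, q) = 0
-19*(-111) + (-17 - 55)/(10 + N(-8, 1)) = -19*(-111) + (-17 - 55)/(10 + 0) = 2109 - 72/10 = 2109 - 72*⅒ = 2109 - 36/5 = 10509/5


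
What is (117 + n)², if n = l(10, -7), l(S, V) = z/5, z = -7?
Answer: 334084/25 ≈ 13363.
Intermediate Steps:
l(S, V) = -7/5
n = -7/5 ≈ -1.4000
(117 + n)² = (117 - 7/5)² = (578/5)² = 334084/25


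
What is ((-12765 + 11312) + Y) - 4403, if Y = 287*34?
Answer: 3902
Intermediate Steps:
Y = 9758
((-12765 + 11312) + Y) - 4403 = ((-12765 + 11312) + 9758) - 4403 = (-1453 + 9758) - 4403 = 8305 - 4403 = 3902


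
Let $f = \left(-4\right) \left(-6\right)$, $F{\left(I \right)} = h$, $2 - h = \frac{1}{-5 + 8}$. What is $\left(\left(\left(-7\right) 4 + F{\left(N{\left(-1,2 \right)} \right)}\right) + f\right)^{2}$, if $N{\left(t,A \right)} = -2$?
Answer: $\frac{49}{9} \approx 5.4444$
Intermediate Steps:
$h = \frac{5}{3}$ ($h = 2 - \frac{1}{-5 + 8} = 2 - \frac{1}{3} = \frac{5}{3} \approx 1.6667$)
$F{\left(I \right)} = \frac{5}{3}$
$f = 24$
$\left(\left(\left(-7\right) 4 + F{\left(N{\left(-1,2 \right)} \right)}\right) + f\right)^{2} = \left(\left(\left(-7\right) 4 + \frac{5}{3}\right) + 24\right)^{2} = \left(\left(-28 + \frac{5}{3}\right) + 24\right)^{2} = \left(- \frac{79}{3} + 24\right)^{2} = \left(- \frac{7}{3}\right)^{2} = \frac{49}{9}$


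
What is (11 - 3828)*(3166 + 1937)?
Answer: -19478151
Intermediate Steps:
(11 - 3828)*(3166 + 1937) = -3817*5103 = -19478151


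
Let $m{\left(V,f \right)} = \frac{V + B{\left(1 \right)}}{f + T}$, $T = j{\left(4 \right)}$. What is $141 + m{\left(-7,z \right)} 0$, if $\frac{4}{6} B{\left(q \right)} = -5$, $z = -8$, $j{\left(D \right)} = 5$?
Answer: $141$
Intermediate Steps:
$T = 5$
$B{\left(q \right)} = - \frac{15}{2}$ ($B{\left(q \right)} = \frac{3}{2} \left(-5\right) = - \frac{15}{2}$)
$m{\left(V,f \right)} = \frac{- \frac{15}{2} + V}{5 + f}$ ($m{\left(V,f \right)} = \frac{V - \frac{15}{2}}{f + 5} = \frac{- \frac{15}{2} + V}{5 + f}$)
$141 + m{\left(-7,z \right)} 0 = 141 + \frac{- \frac{15}{2} - 7}{5 - 8} \cdot 0 = 141 + \frac{1}{-3} \left(- \frac{29}{2}\right) 0 = 141 + \left(- \frac{1}{3}\right) \left(- \frac{29}{2}\right) 0 = 141 + \frac{29}{6} \cdot 0 = 141 + 0 = 141$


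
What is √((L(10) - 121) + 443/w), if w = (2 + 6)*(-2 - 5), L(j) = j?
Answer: I*√93226/28 ≈ 10.905*I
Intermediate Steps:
w = -56 (w = 8*(-7) = -56)
√((L(10) - 121) + 443/w) = √((10 - 121) + 443/(-56)) = √(-111 + 443*(-1/56)) = √(-111 - 443/56) = √(-6659/56) = I*√93226/28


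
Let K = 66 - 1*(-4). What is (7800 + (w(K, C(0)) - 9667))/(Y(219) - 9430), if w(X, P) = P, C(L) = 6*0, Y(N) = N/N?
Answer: 1867/9429 ≈ 0.19801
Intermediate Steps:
Y(N) = 1
C(L) = 0
K = 70 (K = 66 + 4 = 70)
(7800 + (w(K, C(0)) - 9667))/(Y(219) - 9430) = (7800 + (0 - 9667))/(1 - 9430) = (7800 - 9667)/(-9429) = -1867*(-1/9429) = 1867/9429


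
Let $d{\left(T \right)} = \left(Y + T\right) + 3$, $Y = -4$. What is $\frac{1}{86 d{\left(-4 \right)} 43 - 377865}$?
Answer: $- \frac{1}{396355} \approx -2.523 \cdot 10^{-6}$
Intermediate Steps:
$d{\left(T \right)} = -1 + T$ ($d{\left(T \right)} = \left(-4 + T\right) + 3 = -1 + T$)
$\frac{1}{86 d{\left(-4 \right)} 43 - 377865} = \frac{1}{86 \left(-1 - 4\right) 43 - 377865} = \frac{1}{86 \left(-5\right) 43 - 377865} = \frac{1}{\left(-430\right) 43 - 377865} = \frac{1}{-18490 - 377865} = \frac{1}{-396355} = - \frac{1}{396355}$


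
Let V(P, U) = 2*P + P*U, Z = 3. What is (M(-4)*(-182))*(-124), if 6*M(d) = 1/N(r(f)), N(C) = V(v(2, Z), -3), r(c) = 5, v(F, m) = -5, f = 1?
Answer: 11284/15 ≈ 752.27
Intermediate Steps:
N(C) = 5 (N(C) = -5*(2 - 3) = -5*(-1) = 5)
M(d) = 1/30 (M(d) = (1/6)/5 = (1/6)*(1/5) = 1/30)
(M(-4)*(-182))*(-124) = ((1/30)*(-182))*(-124) = -91/15*(-124) = 11284/15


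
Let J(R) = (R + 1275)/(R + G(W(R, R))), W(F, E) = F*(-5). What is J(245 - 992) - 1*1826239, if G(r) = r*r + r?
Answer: -8493967251793/4651071 ≈ -1.8262e+6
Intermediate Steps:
W(F, E) = -5*F
G(r) = r + r² (G(r) = r² + r = r + r²)
J(R) = (1275 + R)/(R - 5*R*(1 - 5*R)) (J(R) = (R + 1275)/(R + (-5*R)*(1 - 5*R)) = (1275 + R)/(R - 5*R*(1 - 5*R)))
J(245 - 992) - 1*1826239 = (1275 + (245 - 992))/((245 - 992)*(-4 + 25*(245 - 992))) - 1*1826239 = (1275 - 747)/((-747)*(-4 + 25*(-747))) - 1826239 = -1/747*528/(-4 - 18675) - 1826239 = -1/747*528/(-18679) - 1826239 = -1/747*(-1/18679)*528 - 1826239 = 176/4651071 - 1826239 = -8493967251793/4651071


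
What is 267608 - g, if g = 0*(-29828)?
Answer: 267608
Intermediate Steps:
g = 0
267608 - g = 267608 - 1*0 = 267608 + 0 = 267608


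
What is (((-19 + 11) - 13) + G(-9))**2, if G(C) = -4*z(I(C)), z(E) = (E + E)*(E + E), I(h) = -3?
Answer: 27225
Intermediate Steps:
z(E) = 4*E**2 (z(E) = (2*E)*(2*E) = 4*E**2)
G(C) = -144 (G(C) = -16*(-3)**2 = -16*9 = -4*36 = -144)
(((-19 + 11) - 13) + G(-9))**2 = (((-19 + 11) - 13) - 144)**2 = ((-8 - 13) - 144)**2 = (-21 - 144)**2 = (-165)**2 = 27225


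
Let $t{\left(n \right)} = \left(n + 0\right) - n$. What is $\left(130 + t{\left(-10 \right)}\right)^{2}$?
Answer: $16900$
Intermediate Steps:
$t{\left(n \right)} = 0$ ($t{\left(n \right)} = n - n = 0$)
$\left(130 + t{\left(-10 \right)}\right)^{2} = \left(130 + 0\right)^{2} = 130^{2} = 16900$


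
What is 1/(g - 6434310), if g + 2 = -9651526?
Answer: -1/16085838 ≈ -6.2166e-8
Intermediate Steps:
g = -9651528 (g = -2 - 9651526 = -9651528)
1/(g - 6434310) = 1/(-9651528 - 6434310) = 1/(-16085838) = -1/16085838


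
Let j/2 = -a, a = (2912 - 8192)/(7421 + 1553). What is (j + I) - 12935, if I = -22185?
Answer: -157578160/4487 ≈ -35119.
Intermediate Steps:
a = -2640/4487 (a = -5280/8974 = -5280*1/8974 = -2640/4487 ≈ -0.58837)
j = 5280/4487 (j = 2*(-1*(-2640/4487)) = 2*(2640/4487) = 5280/4487 ≈ 1.1767)
(j + I) - 12935 = (5280/4487 - 22185) - 12935 = -99538815/4487 - 12935 = -157578160/4487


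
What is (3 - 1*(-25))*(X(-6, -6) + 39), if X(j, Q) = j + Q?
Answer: 756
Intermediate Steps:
X(j, Q) = Q + j
(3 - 1*(-25))*(X(-6, -6) + 39) = (3 - 1*(-25))*((-6 - 6) + 39) = (3 + 25)*(-12 + 39) = 28*27 = 756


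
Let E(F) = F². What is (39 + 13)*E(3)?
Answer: 468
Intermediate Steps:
(39 + 13)*E(3) = (39 + 13)*3² = 52*9 = 468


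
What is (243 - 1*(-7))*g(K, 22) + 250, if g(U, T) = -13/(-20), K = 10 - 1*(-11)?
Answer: 825/2 ≈ 412.50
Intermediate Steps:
K = 21 (K = 10 + 11 = 21)
g(U, T) = 13/20 (g(U, T) = -13*(-1/20) = 13/20)
(243 - 1*(-7))*g(K, 22) + 250 = (243 - 1*(-7))*(13/20) + 250 = (243 + 7)*(13/20) + 250 = 250*(13/20) + 250 = 325/2 + 250 = 825/2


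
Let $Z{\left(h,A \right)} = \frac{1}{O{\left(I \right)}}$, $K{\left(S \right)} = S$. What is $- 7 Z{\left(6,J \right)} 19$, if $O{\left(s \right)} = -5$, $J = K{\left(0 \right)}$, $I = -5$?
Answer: $\frac{133}{5} \approx 26.6$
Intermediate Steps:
$J = 0$
$Z{\left(h,A \right)} = - \frac{1}{5}$ ($Z{\left(h,A \right)} = \frac{1}{-5} = - \frac{1}{5}$)
$- 7 Z{\left(6,J \right)} 19 = \left(-7\right) \left(- \frac{1}{5}\right) 19 = \frac{7}{5} \cdot 19 = \frac{133}{5}$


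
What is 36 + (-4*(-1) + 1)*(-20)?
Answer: -64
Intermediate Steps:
36 + (-4*(-1) + 1)*(-20) = 36 + (4 + 1)*(-20) = 36 + 5*(-20) = 36 - 100 = -64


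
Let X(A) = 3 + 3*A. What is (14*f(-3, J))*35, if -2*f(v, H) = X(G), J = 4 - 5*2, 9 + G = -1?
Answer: 6615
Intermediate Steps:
G = -10 (G = -9 - 1 = -10)
J = -6 (J = 4 - 10 = -6)
f(v, H) = 27/2 (f(v, H) = -(3 + 3*(-10))/2 = -(3 - 30)/2 = -1/2*(-27) = 27/2)
(14*f(-3, J))*35 = (14*(27/2))*35 = 189*35 = 6615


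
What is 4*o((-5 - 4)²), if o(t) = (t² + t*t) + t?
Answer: 52812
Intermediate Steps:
o(t) = t + 2*t² (o(t) = (t² + t²) + t = 2*t² + t = t + 2*t²)
4*o((-5 - 4)²) = 4*((-5 - 4)²*(1 + 2*(-5 - 4)²)) = 4*((-9)²*(1 + 2*(-9)²)) = 4*(81*(1 + 2*81)) = 4*(81*(1 + 162)) = 4*(81*163) = 4*13203 = 52812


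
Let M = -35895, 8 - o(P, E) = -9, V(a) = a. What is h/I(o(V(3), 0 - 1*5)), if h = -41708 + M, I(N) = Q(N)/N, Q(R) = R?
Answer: -77603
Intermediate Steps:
o(P, E) = 17 (o(P, E) = 8 - 1*(-9) = 8 + 9 = 17)
I(N) = 1 (I(N) = N/N = 1)
h = -77603 (h = -41708 - 35895 = -77603)
h/I(o(V(3), 0 - 1*5)) = -77603/1 = -77603*1 = -77603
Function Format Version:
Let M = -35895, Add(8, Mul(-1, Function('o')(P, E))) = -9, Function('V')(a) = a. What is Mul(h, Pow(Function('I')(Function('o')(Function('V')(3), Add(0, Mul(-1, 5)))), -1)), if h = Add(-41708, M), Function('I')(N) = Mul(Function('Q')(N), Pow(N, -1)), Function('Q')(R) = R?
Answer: -77603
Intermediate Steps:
Function('o')(P, E) = 17 (Function('o')(P, E) = Add(8, Mul(-1, -9)) = Add(8, 9) = 17)
Function('I')(N) = 1 (Function('I')(N) = Mul(N, Pow(N, -1)) = 1)
h = -77603 (h = Add(-41708, -35895) = -77603)
Mul(h, Pow(Function('I')(Function('o')(Function('V')(3), Add(0, Mul(-1, 5)))), -1)) = Mul(-77603, Pow(1, -1)) = Mul(-77603, 1) = -77603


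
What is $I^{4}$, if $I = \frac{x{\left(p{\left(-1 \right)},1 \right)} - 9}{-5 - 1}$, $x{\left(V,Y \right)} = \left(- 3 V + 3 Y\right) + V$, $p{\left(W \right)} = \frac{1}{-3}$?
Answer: $\frac{4096}{6561} \approx 0.6243$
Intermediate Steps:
$p{\left(W \right)} = - \frac{1}{3}$
$x{\left(V,Y \right)} = - 2 V + 3 Y$
$I = \frac{8}{9}$ ($I = \frac{\left(\left(-2\right) \left(- \frac{1}{3}\right) + 3 \cdot 1\right) - 9}{-5 - 1} = \frac{\left(\frac{2}{3} + 3\right) - 9}{-6} = \left(\frac{11}{3} - 9\right) \left(- \frac{1}{6}\right) = \left(- \frac{16}{3}\right) \left(- \frac{1}{6}\right) = \frac{8}{9} \approx 0.88889$)
$I^{4} = \left(\frac{8}{9}\right)^{4} = \frac{4096}{6561}$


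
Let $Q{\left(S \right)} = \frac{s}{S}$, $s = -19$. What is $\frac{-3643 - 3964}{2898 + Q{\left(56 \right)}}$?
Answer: $- \frac{425992}{162269} \approx -2.6252$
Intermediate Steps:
$Q{\left(S \right)} = - \frac{19}{S}$
$\frac{-3643 - 3964}{2898 + Q{\left(56 \right)}} = \frac{-3643 - 3964}{2898 - \frac{19}{56}} = - \frac{7607}{2898 - \frac{19}{56}} = - \frac{7607}{\frac{162269}{56}} = \left(-7607\right) \frac{56}{162269} = - \frac{425992}{162269}$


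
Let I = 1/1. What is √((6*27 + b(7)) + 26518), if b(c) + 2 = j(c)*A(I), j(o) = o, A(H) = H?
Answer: 3*√2965 ≈ 163.36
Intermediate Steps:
I = 1 (I = 1*1 = 1)
b(c) = -2 + c (b(c) = -2 + c*1 = -2 + c)
√((6*27 + b(7)) + 26518) = √((6*27 + (-2 + 7)) + 26518) = √((162 + 5) + 26518) = √(167 + 26518) = √26685 = 3*√2965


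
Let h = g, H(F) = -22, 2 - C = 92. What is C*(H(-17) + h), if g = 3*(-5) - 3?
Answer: 3600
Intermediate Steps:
C = -90 (C = 2 - 1*92 = 2 - 92 = -90)
g = -18 (g = -15 - 3 = -18)
h = -18
C*(H(-17) + h) = -90*(-22 - 18) = -90*(-40) = 3600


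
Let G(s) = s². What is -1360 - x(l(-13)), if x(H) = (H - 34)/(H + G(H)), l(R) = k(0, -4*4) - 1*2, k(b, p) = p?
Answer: -208054/153 ≈ -1359.8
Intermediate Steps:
l(R) = -18 (l(R) = -4*4 - 1*2 = -16 - 2 = -18)
x(H) = (-34 + H)/(H + H²) (x(H) = (H - 34)/(H + H²) = (-34 + H)/(H + H²))
-1360 - x(l(-13)) = -1360 - (-34 - 18)/((-18)*(1 - 18)) = -1360 - (-1)*(-52)/(18*(-17)) = -1360 - (-1)*(-1)*(-52)/(18*17) = -1360 - 1*(-26/153) = -1360 + 26/153 = -208054/153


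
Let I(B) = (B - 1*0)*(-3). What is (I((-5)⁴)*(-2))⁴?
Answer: 197753906250000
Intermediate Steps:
I(B) = -3*B (I(B) = (B + 0)*(-3) = B*(-3) = -3*B)
(I((-5)⁴)*(-2))⁴ = (-3*(-5)⁴*(-2))⁴ = (-3*625*(-2))⁴ = (-1875*(-2))⁴ = 3750⁴ = 197753906250000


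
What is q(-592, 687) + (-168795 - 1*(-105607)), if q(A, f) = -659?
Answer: -63847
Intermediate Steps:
q(-592, 687) + (-168795 - 1*(-105607)) = -659 + (-168795 - 1*(-105607)) = -659 + (-168795 + 105607) = -659 - 63188 = -63847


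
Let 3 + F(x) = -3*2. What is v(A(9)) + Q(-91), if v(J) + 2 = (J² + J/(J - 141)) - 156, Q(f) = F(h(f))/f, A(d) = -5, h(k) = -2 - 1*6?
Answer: -1765269/13286 ≈ -132.87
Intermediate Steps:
h(k) = -8 (h(k) = -2 - 6 = -8)
F(x) = -9 (F(x) = -3 - 3*2 = -3 - 6 = -9)
Q(f) = -9/f
v(J) = -158 + J² + J/(-141 + J) (v(J) = -2 + ((J² + J/(J - 141)) - 156) = -2 + ((J² + J/(-141 + J)) - 156) = -2 + (-156 + J² + J/(-141 + J)) = -158 + J² + J/(-141 + J))
v(A(9)) + Q(-91) = (22278 + (-5)³ - 157*(-5) - 141*(-5)²)/(-141 - 5) - 9/(-91) = (22278 - 125 + 785 - 141*25)/(-146) - 9*(-1/91) = -(22278 - 125 + 785 - 3525)/146 + 9/91 = -1/146*19413 + 9/91 = -19413/146 + 9/91 = -1765269/13286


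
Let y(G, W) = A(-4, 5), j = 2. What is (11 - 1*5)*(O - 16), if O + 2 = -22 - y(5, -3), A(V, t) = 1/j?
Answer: -243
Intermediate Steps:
A(V, t) = ½ (A(V, t) = 1/2 = ½)
y(G, W) = ½
O = -49/2 (O = -2 + (-22 - 1*½) = -2 + (-22 - ½) = -2 - 45/2 = -49/2 ≈ -24.500)
(11 - 1*5)*(O - 16) = (11 - 1*5)*(-49/2 - 16) = (11 - 5)*(-81/2) = 6*(-81/2) = -243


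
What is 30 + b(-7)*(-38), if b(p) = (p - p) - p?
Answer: -236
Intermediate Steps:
b(p) = -p (b(p) = 0 - p = -p)
30 + b(-7)*(-38) = 30 - 1*(-7)*(-38) = 30 + 7*(-38) = 30 - 266 = -236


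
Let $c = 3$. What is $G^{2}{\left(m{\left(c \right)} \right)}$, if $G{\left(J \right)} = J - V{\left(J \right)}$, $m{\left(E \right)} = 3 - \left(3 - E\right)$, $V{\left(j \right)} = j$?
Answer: $0$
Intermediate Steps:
$m{\left(E \right)} = E$ ($m{\left(E \right)} = 3 + \left(-3 + E\right) = E$)
$G{\left(J \right)} = 0$ ($G{\left(J \right)} = J - J = 0$)
$G^{2}{\left(m{\left(c \right)} \right)} = 0^{2} = 0$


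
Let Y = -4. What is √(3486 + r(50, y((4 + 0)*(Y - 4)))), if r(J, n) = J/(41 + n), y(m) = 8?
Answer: 4*√10679/7 ≈ 59.051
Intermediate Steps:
r(J, n) = J/(41 + n)
√(3486 + r(50, y((4 + 0)*(Y - 4)))) = √(3486 + 50/(41 + 8)) = √(3486 + 50/49) = √(170864/49) = 4*√10679/7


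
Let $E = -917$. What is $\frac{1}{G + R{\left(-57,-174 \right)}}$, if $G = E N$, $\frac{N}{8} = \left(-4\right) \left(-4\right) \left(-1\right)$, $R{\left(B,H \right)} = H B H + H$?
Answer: $- \frac{1}{1608530} \approx -6.2169 \cdot 10^{-7}$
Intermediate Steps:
$R{\left(B,H \right)} = H + B H^{2}$ ($R{\left(B,H \right)} = B H H + H = B H^{2} + H = H + B H^{2}$)
$N = -128$ ($N = 8 \left(-4\right) \left(-4\right) \left(-1\right) = 8 \cdot 16 \left(-1\right) = 8 \left(-16\right) = -128$)
$G = 117376$ ($G = \left(-917\right) \left(-128\right) = 117376$)
$\frac{1}{G + R{\left(-57,-174 \right)}} = \frac{1}{117376 - 174 \left(1 - -9918\right)} = \frac{1}{117376 - 174 \left(1 + 9918\right)} = \frac{1}{117376 - 1725906} = \frac{1}{-1608530} = - \frac{1}{1608530}$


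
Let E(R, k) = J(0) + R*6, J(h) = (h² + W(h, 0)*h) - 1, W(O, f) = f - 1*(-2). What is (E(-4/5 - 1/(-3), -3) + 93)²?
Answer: 198916/25 ≈ 7956.6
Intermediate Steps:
W(O, f) = 2 + f (W(O, f) = f + 2 = 2 + f)
J(h) = -1 + h² + 2*h (J(h) = (h² + (2 + 0)*h) - 1 = (h² + 2*h) - 1 = -1 + h² + 2*h)
E(R, k) = -1 + 6*R (E(R, k) = (-1 + 0² + 2*0) + R*6 = (-1 + 0 + 0) + 6*R = -1 + 6*R)
(E(-4/5 - 1/(-3), -3) + 93)² = ((-1 + 6*(-4/5 - 1/(-3))) + 93)² = ((-1 + 6*(-4*⅕ - 1*(-⅓))) + 93)² = ((-1 + 6*(-⅘ + ⅓)) + 93)² = ((-1 + 6*(-7/15)) + 93)² = ((-1 - 14/5) + 93)² = (-19/5 + 93)² = (446/5)² = 198916/25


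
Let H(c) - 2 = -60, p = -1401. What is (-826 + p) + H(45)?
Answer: -2285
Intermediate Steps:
H(c) = -58 (H(c) = 2 - 60 = -58)
(-826 + p) + H(45) = (-826 - 1401) - 58 = -2227 - 58 = -2285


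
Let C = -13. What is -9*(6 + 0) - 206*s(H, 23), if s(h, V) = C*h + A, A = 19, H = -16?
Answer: -46816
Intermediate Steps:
s(h, V) = 19 - 13*h (s(h, V) = -13*h + 19 = 19 - 13*h)
-9*(6 + 0) - 206*s(H, 23) = -9*(6 + 0) - 206*(19 - 13*(-16)) = -9*6 - 206*(19 + 208) = -54 - 206*227 = -54 - 46762 = -46816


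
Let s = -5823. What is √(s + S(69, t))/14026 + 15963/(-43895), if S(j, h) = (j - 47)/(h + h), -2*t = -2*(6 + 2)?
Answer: -15963/43895 + I*√93146/56104 ≈ -0.36366 + 0.0054399*I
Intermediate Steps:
t = 8 (t = -(-1)*(6 + 2) = -(-1)*8 = -½*(-16) = 8)
S(j, h) = (-47 + j)/(2*h) (S(j, h) = (-47 + j)/((2*h)) = (-47 + j)*(1/(2*h)) = (-47 + j)/(2*h))
√(s + S(69, t))/14026 + 15963/(-43895) = √(-5823 + (½)*(-47 + 69)/8)/14026 + 15963/(-43895) = √(-5823 + (½)*(⅛)*22)*(1/14026) + 15963*(-1/43895) = √(-5823 + 11/8)*(1/14026) - 15963/43895 = √(-46573/8)*(1/14026) - 15963/43895 = (I*√93146/4)*(1/14026) - 15963/43895 = I*√93146/56104 - 15963/43895 = -15963/43895 + I*√93146/56104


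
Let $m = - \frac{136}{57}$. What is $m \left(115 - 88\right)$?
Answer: $- \frac{1224}{19} \approx -64.421$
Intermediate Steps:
$m = - \frac{136}{57}$ ($m = \left(-136\right) \frac{1}{57} = - \frac{136}{57} \approx -2.386$)
$m \left(115 - 88\right) = - \frac{136 \left(115 - 88\right)}{57} = \left(- \frac{136}{57}\right) 27 = - \frac{1224}{19}$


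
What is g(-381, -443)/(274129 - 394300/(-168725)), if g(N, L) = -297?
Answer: -668151/616704131 ≈ -0.0010834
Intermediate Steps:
g(-381, -443)/(274129 - 394300/(-168725)) = -297/(274129 - 394300/(-168725)) = -297/(274129 - 394300*(-1)/168725) = -297/(274129 - 1*(-15772/6749)) = -297/(274129 + 15772/6749) = -297/1850112393/6749 = -297*6749/1850112393 = -668151/616704131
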